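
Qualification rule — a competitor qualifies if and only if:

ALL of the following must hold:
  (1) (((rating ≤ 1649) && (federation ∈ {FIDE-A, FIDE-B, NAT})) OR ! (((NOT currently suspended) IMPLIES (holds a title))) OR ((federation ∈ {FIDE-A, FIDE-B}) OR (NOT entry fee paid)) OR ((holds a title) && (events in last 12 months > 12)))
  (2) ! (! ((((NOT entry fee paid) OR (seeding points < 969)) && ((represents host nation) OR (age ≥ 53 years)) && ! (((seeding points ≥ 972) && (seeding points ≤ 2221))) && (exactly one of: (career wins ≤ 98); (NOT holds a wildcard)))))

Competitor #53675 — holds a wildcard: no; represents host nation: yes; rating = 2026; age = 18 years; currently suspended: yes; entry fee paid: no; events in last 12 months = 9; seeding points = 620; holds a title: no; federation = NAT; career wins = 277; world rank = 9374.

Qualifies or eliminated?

Atomic conditions:
  rating ≤ 1649: 2026 ≤ 1649 is false
  federation ∈ {FIDE-A, FIDE-B, NAT}: NAT is in the set → true
  NOT currently suspended: yes → false
  holds a title: no → false
  federation ∈ {FIDE-A, FIDE-B}: NAT is not in the set → false
  NOT entry fee paid: no → true
  events in last 12 months > 12: 9 > 12 is false
  seeding points < 969: 620 < 969 is true
  represents host nation: yes → true
  age ≥ 53 years: 18 ≥ 53 is false
  seeding points ≥ 972: 620 ≥ 972 is false
  seeding points ≤ 2221: 620 ≤ 2221 is true
  career wins ≤ 98: 277 ≤ 98 is false
  NOT holds a wildcard: no → true
Combine:
[1.1] false AND true = false
[1.2.1] false → false (antecedent false ⇒ implication holds) = true
[1.2] NOT true = false
[1.3] false OR true = true
[1.4] false AND false = false
[1] false OR false OR true OR false = true
[2.1.1.1] true OR true = true
[2.1.1.2] true OR false = true
[2.1.1.3.1] false AND true = false
[2.1.1.3] NOT false = true
[2.1.1.4] exactly-one(false, true) = true
[2.1.1] true AND true AND true AND true = true
[2.1] NOT true = false
[2] NOT false = true
[root] true AND true = true
Overall: true → qualifies

Qualifies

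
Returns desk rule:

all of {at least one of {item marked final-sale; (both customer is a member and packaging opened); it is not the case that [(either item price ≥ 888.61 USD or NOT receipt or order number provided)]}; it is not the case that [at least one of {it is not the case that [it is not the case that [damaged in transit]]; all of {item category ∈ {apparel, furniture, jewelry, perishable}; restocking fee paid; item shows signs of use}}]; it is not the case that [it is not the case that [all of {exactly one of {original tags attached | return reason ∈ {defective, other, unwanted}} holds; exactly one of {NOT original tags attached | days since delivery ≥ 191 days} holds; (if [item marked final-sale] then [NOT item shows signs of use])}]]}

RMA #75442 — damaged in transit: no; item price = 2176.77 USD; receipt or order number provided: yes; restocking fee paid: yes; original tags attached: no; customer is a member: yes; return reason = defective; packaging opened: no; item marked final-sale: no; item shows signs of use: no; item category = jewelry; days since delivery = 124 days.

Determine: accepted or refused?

Refused

Atomic conditions:
  item marked final-sale: no → false
  customer is a member: yes → true
  packaging opened: no → false
  item price ≥ 888.61 USD: 2176.77 ≥ 888.61 is true
  NOT receipt or order number provided: yes → false
  damaged in transit: no → false
  item category ∈ {apparel, furniture, jewelry, perishable}: jewelry is in the set → true
  restocking fee paid: yes → true
  item shows signs of use: no → false
  original tags attached: no → false
  return reason ∈ {defective, other, unwanted}: defective is in the set → true
  NOT original tags attached: no → true
  days since delivery ≥ 191 days: 124 ≥ 191 is false
  NOT item shows signs of use: no → true
Combine:
[1.2] true AND false = false
[1.3.1] true OR false = true
[1.3] NOT true = false
[1] false OR false OR false = false
[2.1.1.1] NOT false = true
[2.1.1] NOT true = false
[2.1.2] true AND true AND false = false
[2.1] false OR false = false
[2] NOT false = true
[3.1.1.1] exactly-one(false, true) = true
[3.1.1.2] exactly-one(true, false) = true
[3.1.1.3] false → true (antecedent false ⇒ implication holds) = true
[3.1.1] true AND true AND true = true
[3.1] NOT true = false
[3] NOT false = true
[root] false AND true AND true = false
Overall: false → refused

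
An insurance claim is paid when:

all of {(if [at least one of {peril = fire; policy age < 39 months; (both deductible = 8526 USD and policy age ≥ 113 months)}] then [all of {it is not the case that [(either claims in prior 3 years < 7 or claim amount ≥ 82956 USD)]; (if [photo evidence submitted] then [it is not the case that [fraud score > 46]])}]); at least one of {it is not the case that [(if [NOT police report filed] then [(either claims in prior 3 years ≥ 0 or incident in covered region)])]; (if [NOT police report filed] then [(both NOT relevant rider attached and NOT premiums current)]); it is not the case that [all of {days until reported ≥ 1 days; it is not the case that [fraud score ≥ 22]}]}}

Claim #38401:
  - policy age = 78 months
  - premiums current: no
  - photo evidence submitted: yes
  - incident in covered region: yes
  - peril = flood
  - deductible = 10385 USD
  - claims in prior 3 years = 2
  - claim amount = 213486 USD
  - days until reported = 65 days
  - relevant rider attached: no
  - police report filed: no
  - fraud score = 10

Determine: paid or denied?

Atomic conditions:
  peril = fire: flood == fire is false
  policy age < 39 months: 78 < 39 is false
  deductible = 8526 USD: 10385 == 8526 is false
  policy age ≥ 113 months: 78 ≥ 113 is false
  claims in prior 3 years < 7: 2 < 7 is true
  claim amount ≥ 82956 USD: 213486 ≥ 82956 is true
  photo evidence submitted: yes → true
  fraud score > 46: 10 > 46 is false
  NOT police report filed: no → true
  claims in prior 3 years ≥ 0: 2 ≥ 0 is true
  incident in covered region: yes → true
  NOT relevant rider attached: no → true
  NOT premiums current: no → true
  days until reported ≥ 1 days: 65 ≥ 1 is true
  fraud score ≥ 22: 10 ≥ 22 is false
Combine:
[1.1.3] false AND false = false
[1.1] false OR false OR false = false
[1.2.1.1] true OR true = true
[1.2.1] NOT true = false
[1.2.2.2] NOT false = true
[1.2.2] true → true = true
[1.2] false AND true = false
[1] false → false (antecedent false ⇒ implication holds) = true
[2.1.1.2] true OR true = true
[2.1.1] true → true = true
[2.1] NOT true = false
[2.2.2] true AND true = true
[2.2] true → true = true
[2.3.1.2] NOT false = true
[2.3.1] true AND true = true
[2.3] NOT true = false
[2] false OR true OR false = true
[root] true AND true = true
Overall: true → paid

Paid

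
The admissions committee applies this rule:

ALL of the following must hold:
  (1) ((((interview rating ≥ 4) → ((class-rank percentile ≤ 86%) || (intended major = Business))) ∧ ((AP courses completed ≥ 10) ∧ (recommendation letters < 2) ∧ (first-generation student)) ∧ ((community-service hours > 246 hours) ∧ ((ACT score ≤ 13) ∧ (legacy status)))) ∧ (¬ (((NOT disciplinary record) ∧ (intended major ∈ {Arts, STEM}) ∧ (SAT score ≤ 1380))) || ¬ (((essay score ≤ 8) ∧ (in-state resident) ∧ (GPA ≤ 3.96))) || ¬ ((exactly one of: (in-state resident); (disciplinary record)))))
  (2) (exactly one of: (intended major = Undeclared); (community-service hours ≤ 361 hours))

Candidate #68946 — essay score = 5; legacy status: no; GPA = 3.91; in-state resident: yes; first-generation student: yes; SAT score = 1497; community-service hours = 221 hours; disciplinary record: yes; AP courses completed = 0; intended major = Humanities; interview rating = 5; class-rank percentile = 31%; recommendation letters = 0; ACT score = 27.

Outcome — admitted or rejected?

Atomic conditions:
  interview rating ≥ 4: 5 ≥ 4 is true
  class-rank percentile ≤ 86%: 31 ≤ 86 is true
  intended major = Business: Humanities == Business is false
  AP courses completed ≥ 10: 0 ≥ 10 is false
  recommendation letters < 2: 0 < 2 is true
  first-generation student: yes → true
  community-service hours > 246 hours: 221 > 246 is false
  ACT score ≤ 13: 27 ≤ 13 is false
  legacy status: no → false
  NOT disciplinary record: yes → false
  intended major ∈ {Arts, STEM}: Humanities is not in the set → false
  SAT score ≤ 1380: 1497 ≤ 1380 is false
  essay score ≤ 8: 5 ≤ 8 is true
  in-state resident: yes → true
  GPA ≤ 3.96: 3.91 ≤ 3.96 is true
  disciplinary record: yes → true
  intended major = Undeclared: Humanities == Undeclared is false
  community-service hours ≤ 361 hours: 221 ≤ 361 is true
Combine:
[1.1.1.2] true OR false = true
[1.1.1] true → true = true
[1.1.2] false AND true AND true = false
[1.1.3.2] false AND false = false
[1.1.3] false AND false = false
[1.1] true AND false AND false = false
[1.2.1.1] false AND false AND false = false
[1.2.1] NOT false = true
[1.2.2.1] true AND true AND true = true
[1.2.2] NOT true = false
[1.2.3.1] exactly-one(true, true) = false
[1.2.3] NOT false = true
[1.2] true OR false OR true = true
[1] false AND true = false
[2] exactly-one(false, true) = true
[root] false AND true = false
Overall: false → rejected

Rejected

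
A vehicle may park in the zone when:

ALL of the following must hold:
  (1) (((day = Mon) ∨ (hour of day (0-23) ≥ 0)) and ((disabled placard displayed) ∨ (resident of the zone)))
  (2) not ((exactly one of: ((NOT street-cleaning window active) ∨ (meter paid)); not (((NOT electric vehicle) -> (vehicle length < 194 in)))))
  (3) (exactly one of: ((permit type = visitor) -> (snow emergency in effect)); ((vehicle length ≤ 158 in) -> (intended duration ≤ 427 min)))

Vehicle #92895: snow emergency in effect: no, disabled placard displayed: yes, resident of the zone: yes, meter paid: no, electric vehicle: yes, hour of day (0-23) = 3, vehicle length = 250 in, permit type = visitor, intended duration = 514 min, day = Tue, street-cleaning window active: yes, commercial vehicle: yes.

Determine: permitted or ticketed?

Atomic conditions:
  day = Mon: Tue == Mon is false
  hour of day (0-23) ≥ 0: 3 ≥ 0 is true
  disabled placard displayed: yes → true
  resident of the zone: yes → true
  NOT street-cleaning window active: yes → false
  meter paid: no → false
  NOT electric vehicle: yes → false
  vehicle length < 194 in: 250 < 194 is false
  permit type = visitor: visitor == visitor is true
  snow emergency in effect: no → false
  vehicle length ≤ 158 in: 250 ≤ 158 is false
  intended duration ≤ 427 min: 514 ≤ 427 is false
Combine:
[1.1] false OR true = true
[1.2] true OR true = true
[1] true AND true = true
[2.1.1] false OR false = false
[2.1.2.1] false → false (antecedent false ⇒ implication holds) = true
[2.1.2] NOT true = false
[2.1] exactly-one(false, false) = false
[2] NOT false = true
[3.1] true → false = false
[3.2] false → false (antecedent false ⇒ implication holds) = true
[3] exactly-one(false, true) = true
[root] true AND true AND true = true
Overall: true → permitted

Permitted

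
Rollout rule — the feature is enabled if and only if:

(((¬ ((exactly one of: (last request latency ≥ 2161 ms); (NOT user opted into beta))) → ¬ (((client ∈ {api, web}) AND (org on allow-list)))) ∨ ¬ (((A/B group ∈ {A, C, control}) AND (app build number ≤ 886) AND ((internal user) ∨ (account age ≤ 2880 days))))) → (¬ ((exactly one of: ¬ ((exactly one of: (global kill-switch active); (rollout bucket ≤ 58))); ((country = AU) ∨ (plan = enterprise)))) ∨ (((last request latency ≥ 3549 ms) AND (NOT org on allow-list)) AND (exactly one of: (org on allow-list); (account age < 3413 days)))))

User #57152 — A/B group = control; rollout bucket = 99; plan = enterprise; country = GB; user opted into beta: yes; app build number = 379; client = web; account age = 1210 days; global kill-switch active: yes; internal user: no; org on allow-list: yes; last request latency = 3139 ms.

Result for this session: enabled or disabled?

Disabled

Atomic conditions:
  last request latency ≥ 2161 ms: 3139 ≥ 2161 is true
  NOT user opted into beta: yes → false
  client ∈ {api, web}: web is in the set → true
  org on allow-list: yes → true
  A/B group ∈ {A, C, control}: control is in the set → true
  app build number ≤ 886: 379 ≤ 886 is true
  internal user: no → false
  account age ≤ 2880 days: 1210 ≤ 2880 is true
  global kill-switch active: yes → true
  rollout bucket ≤ 58: 99 ≤ 58 is false
  country = AU: GB == AU is false
  plan = enterprise: enterprise == enterprise is true
  last request latency ≥ 3549 ms: 3139 ≥ 3549 is false
  NOT org on allow-list: yes → false
  account age < 3413 days: 1210 < 3413 is true
Combine:
[1.1.1.1] exactly-one(true, false) = true
[1.1.1] NOT true = false
[1.1.2.1] true AND true = true
[1.1.2] NOT true = false
[1.1] false → false (antecedent false ⇒ implication holds) = true
[1.2.1.3] false OR true = true
[1.2.1] true AND true AND true = true
[1.2] NOT true = false
[1] true OR false = true
[2.1.1.1.1] exactly-one(true, false) = true
[2.1.1.1] NOT true = false
[2.1.1.2] false OR true = true
[2.1.1] exactly-one(false, true) = true
[2.1] NOT true = false
[2.2.1] false AND false = false
[2.2.2] exactly-one(true, true) = false
[2.2] false AND false = false
[2] false OR false = false
[root] true → false = false
Overall: false → disabled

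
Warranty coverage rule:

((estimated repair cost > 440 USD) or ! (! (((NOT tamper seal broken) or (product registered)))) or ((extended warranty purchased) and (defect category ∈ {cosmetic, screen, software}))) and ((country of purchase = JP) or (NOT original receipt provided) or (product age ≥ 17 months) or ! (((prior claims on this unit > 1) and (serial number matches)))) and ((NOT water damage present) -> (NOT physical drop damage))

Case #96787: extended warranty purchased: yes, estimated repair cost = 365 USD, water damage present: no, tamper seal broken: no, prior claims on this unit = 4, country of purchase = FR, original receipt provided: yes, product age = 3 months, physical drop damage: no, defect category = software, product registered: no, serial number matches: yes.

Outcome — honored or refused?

Atomic conditions:
  estimated repair cost > 440 USD: 365 > 440 is false
  NOT tamper seal broken: no → true
  product registered: no → false
  extended warranty purchased: yes → true
  defect category ∈ {cosmetic, screen, software}: software is in the set → true
  country of purchase = JP: FR == JP is false
  NOT original receipt provided: yes → false
  product age ≥ 17 months: 3 ≥ 17 is false
  prior claims on this unit > 1: 4 > 1 is true
  serial number matches: yes → true
  NOT water damage present: no → true
  NOT physical drop damage: no → true
Combine:
[1.2.1.1] true OR false = true
[1.2.1] NOT true = false
[1.2] NOT false = true
[1.3] true AND true = true
[1] false OR true OR true = true
[2.4.1] true AND true = true
[2.4] NOT true = false
[2] false OR false OR false OR false = false
[3] true → true = true
[root] true AND false AND true = false
Overall: false → refused

Refused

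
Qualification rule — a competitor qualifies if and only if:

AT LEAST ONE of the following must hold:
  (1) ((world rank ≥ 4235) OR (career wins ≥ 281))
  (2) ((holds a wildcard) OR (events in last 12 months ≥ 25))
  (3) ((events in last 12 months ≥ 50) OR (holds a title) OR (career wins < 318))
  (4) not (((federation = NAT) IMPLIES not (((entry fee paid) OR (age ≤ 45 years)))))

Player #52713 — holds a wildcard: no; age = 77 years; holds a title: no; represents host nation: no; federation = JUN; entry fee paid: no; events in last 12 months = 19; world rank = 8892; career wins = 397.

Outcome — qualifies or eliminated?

Qualifies

Atomic conditions:
  world rank ≥ 4235: 8892 ≥ 4235 is true
  career wins ≥ 281: 397 ≥ 281 is true
  holds a wildcard: no → false
  events in last 12 months ≥ 25: 19 ≥ 25 is false
  events in last 12 months ≥ 50: 19 ≥ 50 is false
  holds a title: no → false
  career wins < 318: 397 < 318 is false
  federation = NAT: JUN == NAT is false
  entry fee paid: no → false
  age ≤ 45 years: 77 ≤ 45 is false
Combine:
[1] true OR true = true
[2] false OR false = false
[3] false OR false OR false = false
[4.1.2.1] false OR false = false
[4.1.2] NOT false = true
[4.1] false → true (antecedent false ⇒ implication holds) = true
[4] NOT true = false
[root] true OR false OR false OR false = true
Overall: true → qualifies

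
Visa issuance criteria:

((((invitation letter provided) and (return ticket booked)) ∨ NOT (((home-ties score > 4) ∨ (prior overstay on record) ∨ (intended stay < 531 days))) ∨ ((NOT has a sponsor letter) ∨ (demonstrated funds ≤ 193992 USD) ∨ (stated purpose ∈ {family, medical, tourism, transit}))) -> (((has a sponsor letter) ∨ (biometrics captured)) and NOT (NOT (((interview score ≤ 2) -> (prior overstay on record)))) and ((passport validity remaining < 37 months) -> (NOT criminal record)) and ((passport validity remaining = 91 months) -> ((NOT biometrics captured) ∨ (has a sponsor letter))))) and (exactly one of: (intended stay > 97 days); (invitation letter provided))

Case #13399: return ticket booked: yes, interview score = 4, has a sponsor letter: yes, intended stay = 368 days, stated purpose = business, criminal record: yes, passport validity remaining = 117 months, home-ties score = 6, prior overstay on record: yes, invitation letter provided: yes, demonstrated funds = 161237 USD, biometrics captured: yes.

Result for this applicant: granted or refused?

Atomic conditions:
  invitation letter provided: yes → true
  return ticket booked: yes → true
  home-ties score > 4: 6 > 4 is true
  prior overstay on record: yes → true
  intended stay < 531 days: 368 < 531 is true
  NOT has a sponsor letter: yes → false
  demonstrated funds ≤ 193992 USD: 161237 ≤ 193992 is true
  stated purpose ∈ {family, medical, tourism, transit}: business is not in the set → false
  has a sponsor letter: yes → true
  biometrics captured: yes → true
  interview score ≤ 2: 4 ≤ 2 is false
  passport validity remaining < 37 months: 117 < 37 is false
  NOT criminal record: yes → false
  passport validity remaining = 91 months: 117 == 91 is false
  NOT biometrics captured: yes → false
  intended stay > 97 days: 368 > 97 is true
Combine:
[1.1.1] true AND true = true
[1.1.2.1] true OR true OR true = true
[1.1.2] NOT true = false
[1.1.3] false OR true OR false = true
[1.1] true OR false OR true = true
[1.2.1] true OR true = true
[1.2.2.1.1] false → true (antecedent false ⇒ implication holds) = true
[1.2.2.1] NOT true = false
[1.2.2] NOT false = true
[1.2.3] false → false (antecedent false ⇒ implication holds) = true
[1.2.4.2] false OR true = true
[1.2.4] false → true (antecedent false ⇒ implication holds) = true
[1.2] true AND true AND true AND true = true
[1] true → true = true
[2] exactly-one(true, true) = false
[root] true AND false = false
Overall: false → refused

Refused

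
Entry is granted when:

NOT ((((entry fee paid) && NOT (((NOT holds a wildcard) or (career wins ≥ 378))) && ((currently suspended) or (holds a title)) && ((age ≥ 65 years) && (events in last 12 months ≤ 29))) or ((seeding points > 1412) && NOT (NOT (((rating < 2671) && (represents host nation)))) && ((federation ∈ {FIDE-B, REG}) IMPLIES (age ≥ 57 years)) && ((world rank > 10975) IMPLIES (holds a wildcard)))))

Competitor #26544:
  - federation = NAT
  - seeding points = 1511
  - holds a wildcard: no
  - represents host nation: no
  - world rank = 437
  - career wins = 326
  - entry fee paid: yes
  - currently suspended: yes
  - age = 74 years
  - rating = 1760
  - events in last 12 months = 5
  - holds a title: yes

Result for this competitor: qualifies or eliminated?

Qualifies

Atomic conditions:
  entry fee paid: yes → true
  NOT holds a wildcard: no → true
  career wins ≥ 378: 326 ≥ 378 is false
  currently suspended: yes → true
  holds a title: yes → true
  age ≥ 65 years: 74 ≥ 65 is true
  events in last 12 months ≤ 29: 5 ≤ 29 is true
  seeding points > 1412: 1511 > 1412 is true
  rating < 2671: 1760 < 2671 is true
  represents host nation: no → false
  federation ∈ {FIDE-B, REG}: NAT is not in the set → false
  age ≥ 57 years: 74 ≥ 57 is true
  world rank > 10975: 437 > 10975 is false
  holds a wildcard: no → false
Combine:
[1.1.2.1] true OR false = true
[1.1.2] NOT true = false
[1.1.3] true OR true = true
[1.1.4] true AND true = true
[1.1] true AND false AND true AND true = false
[1.2.2.1.1] true AND false = false
[1.2.2.1] NOT false = true
[1.2.2] NOT true = false
[1.2.3] false → true (antecedent false ⇒ implication holds) = true
[1.2.4] false → false (antecedent false ⇒ implication holds) = true
[1.2] true AND false AND true AND true = false
[1] false OR false = false
[root] NOT false = true
Overall: true → qualifies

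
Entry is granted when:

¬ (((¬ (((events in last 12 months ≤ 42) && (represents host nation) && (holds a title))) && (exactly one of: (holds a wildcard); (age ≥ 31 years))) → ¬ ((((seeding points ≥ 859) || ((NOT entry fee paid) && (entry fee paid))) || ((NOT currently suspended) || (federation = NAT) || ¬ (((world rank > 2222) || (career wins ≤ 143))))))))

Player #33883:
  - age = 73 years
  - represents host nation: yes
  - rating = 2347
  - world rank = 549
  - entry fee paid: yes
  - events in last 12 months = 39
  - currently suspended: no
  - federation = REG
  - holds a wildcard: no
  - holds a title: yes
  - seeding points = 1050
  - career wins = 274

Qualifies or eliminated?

Eliminated

Atomic conditions:
  events in last 12 months ≤ 42: 39 ≤ 42 is true
  represents host nation: yes → true
  holds a title: yes → true
  holds a wildcard: no → false
  age ≥ 31 years: 73 ≥ 31 is true
  seeding points ≥ 859: 1050 ≥ 859 is true
  NOT entry fee paid: yes → false
  entry fee paid: yes → true
  NOT currently suspended: no → true
  federation = NAT: REG == NAT is false
  world rank > 2222: 549 > 2222 is false
  career wins ≤ 143: 274 ≤ 143 is false
Combine:
[1.1.1.1] true AND true AND true = true
[1.1.1] NOT true = false
[1.1.2] exactly-one(false, true) = true
[1.1] false AND true = false
[1.2.1.1.2] false AND true = false
[1.2.1.1] true OR false = true
[1.2.1.2.3.1] false OR false = false
[1.2.1.2.3] NOT false = true
[1.2.1.2] true OR false OR true = true
[1.2.1] true OR true = true
[1.2] NOT true = false
[1] false → false (antecedent false ⇒ implication holds) = true
[root] NOT true = false
Overall: false → eliminated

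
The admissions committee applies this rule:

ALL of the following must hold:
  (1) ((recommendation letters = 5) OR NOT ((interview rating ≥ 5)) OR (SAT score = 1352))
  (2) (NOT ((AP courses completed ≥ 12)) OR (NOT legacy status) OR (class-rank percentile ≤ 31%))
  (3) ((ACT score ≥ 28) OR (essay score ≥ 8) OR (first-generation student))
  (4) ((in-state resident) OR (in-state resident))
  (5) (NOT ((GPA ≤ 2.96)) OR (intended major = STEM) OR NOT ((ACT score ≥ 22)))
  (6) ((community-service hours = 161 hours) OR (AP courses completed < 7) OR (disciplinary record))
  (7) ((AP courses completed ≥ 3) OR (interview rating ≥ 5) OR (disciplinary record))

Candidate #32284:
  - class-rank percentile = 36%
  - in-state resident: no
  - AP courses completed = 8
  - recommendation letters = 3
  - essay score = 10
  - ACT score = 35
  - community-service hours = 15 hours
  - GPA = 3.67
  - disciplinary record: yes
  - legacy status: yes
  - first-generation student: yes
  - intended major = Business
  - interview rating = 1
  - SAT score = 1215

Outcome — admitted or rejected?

Rejected

Atomic conditions:
  recommendation letters = 5: 3 == 5 is false
  interview rating ≥ 5: 1 ≥ 5 is false
  SAT score = 1352: 1215 == 1352 is false
  AP courses completed ≥ 12: 8 ≥ 12 is false
  NOT legacy status: yes → false
  class-rank percentile ≤ 31%: 36 ≤ 31 is false
  ACT score ≥ 28: 35 ≥ 28 is true
  essay score ≥ 8: 10 ≥ 8 is true
  first-generation student: yes → true
  in-state resident: no → false
  GPA ≤ 2.96: 3.67 ≤ 2.96 is false
  intended major = STEM: Business == STEM is false
  ACT score ≥ 22: 35 ≥ 22 is true
  community-service hours = 161 hours: 15 == 161 is false
  AP courses completed < 7: 8 < 7 is false
  disciplinary record: yes → true
  AP courses completed ≥ 3: 8 ≥ 3 is true
Combine:
[1.2] NOT false = true
[1] false OR true OR false = true
[2.1] NOT false = true
[2] true OR false OR false = true
[3] true OR true OR true = true
[4] false OR false = false
[5.1] NOT false = true
[5.3] NOT true = false
[5] true OR false OR false = true
[6] false OR false OR true = true
[7] true OR false OR true = true
[root] true AND true AND true AND false AND true AND true AND true = false
Overall: false → rejected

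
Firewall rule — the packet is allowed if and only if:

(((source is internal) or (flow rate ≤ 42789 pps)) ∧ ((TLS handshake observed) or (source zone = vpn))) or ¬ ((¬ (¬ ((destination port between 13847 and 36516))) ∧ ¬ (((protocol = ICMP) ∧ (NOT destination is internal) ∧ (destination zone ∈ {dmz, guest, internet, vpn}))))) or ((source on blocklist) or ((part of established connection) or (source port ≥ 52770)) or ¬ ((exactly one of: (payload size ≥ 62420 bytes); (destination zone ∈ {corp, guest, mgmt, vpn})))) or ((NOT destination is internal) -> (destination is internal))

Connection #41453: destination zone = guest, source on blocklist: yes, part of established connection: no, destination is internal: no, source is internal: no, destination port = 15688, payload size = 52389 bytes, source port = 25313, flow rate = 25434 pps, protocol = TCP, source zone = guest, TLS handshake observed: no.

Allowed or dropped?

Atomic conditions:
  source is internal: no → false
  flow rate ≤ 42789 pps: 25434 ≤ 42789 is true
  TLS handshake observed: no → false
  source zone = vpn: guest == vpn is false
  destination port between 13847 and 36516: 15688 in [13847, 36516] is true
  protocol = ICMP: TCP == ICMP is false
  NOT destination is internal: no → true
  destination zone ∈ {dmz, guest, internet, vpn}: guest is in the set → true
  source on blocklist: yes → true
  part of established connection: no → false
  source port ≥ 52770: 25313 ≥ 52770 is false
  payload size ≥ 62420 bytes: 52389 ≥ 62420 is false
  destination zone ∈ {corp, guest, mgmt, vpn}: guest is in the set → true
  destination is internal: no → false
Combine:
[1.1] false OR true = true
[1.2] false OR false = false
[1] true AND false = false
[2.1.1.1] NOT true = false
[2.1.1] NOT false = true
[2.1.2.1] false AND true AND true = false
[2.1.2] NOT false = true
[2.1] true AND true = true
[2] NOT true = false
[3.2] false OR false = false
[3.3.1] exactly-one(false, true) = true
[3.3] NOT true = false
[3] true OR false OR false = true
[4] true → false = false
[root] false OR false OR true OR false = true
Overall: true → allowed

Allowed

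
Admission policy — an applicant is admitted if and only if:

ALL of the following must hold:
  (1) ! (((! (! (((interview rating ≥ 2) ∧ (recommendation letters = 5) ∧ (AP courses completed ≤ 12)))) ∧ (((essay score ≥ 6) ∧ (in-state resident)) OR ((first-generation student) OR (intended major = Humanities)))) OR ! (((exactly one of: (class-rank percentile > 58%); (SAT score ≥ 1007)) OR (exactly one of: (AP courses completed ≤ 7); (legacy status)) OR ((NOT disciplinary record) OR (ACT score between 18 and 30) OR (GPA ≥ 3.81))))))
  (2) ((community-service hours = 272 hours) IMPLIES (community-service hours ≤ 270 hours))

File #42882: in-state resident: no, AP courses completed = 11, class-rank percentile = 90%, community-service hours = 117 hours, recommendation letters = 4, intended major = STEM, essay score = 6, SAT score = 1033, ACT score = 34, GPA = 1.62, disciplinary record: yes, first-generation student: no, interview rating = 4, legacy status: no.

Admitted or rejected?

Atomic conditions:
  interview rating ≥ 2: 4 ≥ 2 is true
  recommendation letters = 5: 4 == 5 is false
  AP courses completed ≤ 12: 11 ≤ 12 is true
  essay score ≥ 6: 6 ≥ 6 is true
  in-state resident: no → false
  first-generation student: no → false
  intended major = Humanities: STEM == Humanities is false
  class-rank percentile > 58%: 90 > 58 is true
  SAT score ≥ 1007: 1033 ≥ 1007 is true
  AP courses completed ≤ 7: 11 ≤ 7 is false
  legacy status: no → false
  NOT disciplinary record: yes → false
  ACT score between 18 and 30: 34 in [18, 30] is false
  GPA ≥ 3.81: 1.62 ≥ 3.81 is false
  community-service hours = 272 hours: 117 == 272 is false
  community-service hours ≤ 270 hours: 117 ≤ 270 is true
Combine:
[1.1.1.1.1.1] true AND false AND true = false
[1.1.1.1.1] NOT false = true
[1.1.1.1] NOT true = false
[1.1.1.2.1] true AND false = false
[1.1.1.2.2] false OR false = false
[1.1.1.2] false OR false = false
[1.1.1] false AND false = false
[1.1.2.1.1] exactly-one(true, true) = false
[1.1.2.1.2] exactly-one(false, false) = false
[1.1.2.1.3] false OR false OR false = false
[1.1.2.1] false OR false OR false = false
[1.1.2] NOT false = true
[1.1] false OR true = true
[1] NOT true = false
[2] false → true (antecedent false ⇒ implication holds) = true
[root] false AND true = false
Overall: false → rejected

Rejected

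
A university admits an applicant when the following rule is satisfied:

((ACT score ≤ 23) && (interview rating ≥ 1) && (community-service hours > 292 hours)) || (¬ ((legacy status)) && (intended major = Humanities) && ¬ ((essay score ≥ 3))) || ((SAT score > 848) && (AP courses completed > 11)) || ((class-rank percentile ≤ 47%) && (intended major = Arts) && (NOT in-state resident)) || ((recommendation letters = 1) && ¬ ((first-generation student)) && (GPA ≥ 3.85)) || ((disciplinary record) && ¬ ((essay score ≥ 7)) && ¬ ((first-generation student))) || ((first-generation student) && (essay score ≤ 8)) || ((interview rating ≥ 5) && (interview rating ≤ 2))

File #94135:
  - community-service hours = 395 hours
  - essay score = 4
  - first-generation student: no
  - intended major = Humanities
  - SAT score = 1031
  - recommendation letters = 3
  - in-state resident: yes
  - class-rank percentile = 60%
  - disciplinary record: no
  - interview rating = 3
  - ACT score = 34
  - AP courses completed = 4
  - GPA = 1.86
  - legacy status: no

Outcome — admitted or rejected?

Atomic conditions:
  ACT score ≤ 23: 34 ≤ 23 is false
  interview rating ≥ 1: 3 ≥ 1 is true
  community-service hours > 292 hours: 395 > 292 is true
  legacy status: no → false
  intended major = Humanities: Humanities == Humanities is true
  essay score ≥ 3: 4 ≥ 3 is true
  SAT score > 848: 1031 > 848 is true
  AP courses completed > 11: 4 > 11 is false
  class-rank percentile ≤ 47%: 60 ≤ 47 is false
  intended major = Arts: Humanities == Arts is false
  NOT in-state resident: yes → false
  recommendation letters = 1: 3 == 1 is false
  first-generation student: no → false
  GPA ≥ 3.85: 1.86 ≥ 3.85 is false
  disciplinary record: no → false
  essay score ≥ 7: 4 ≥ 7 is false
  essay score ≤ 8: 4 ≤ 8 is true
  interview rating ≥ 5: 3 ≥ 5 is false
  interview rating ≤ 2: 3 ≤ 2 is false
Combine:
[1] false AND true AND true = false
[2.1] NOT false = true
[2.3] NOT true = false
[2] true AND true AND false = false
[3] true AND false = false
[4] false AND false AND false = false
[5.2] NOT false = true
[5] false AND true AND false = false
[6.2] NOT false = true
[6.3] NOT false = true
[6] false AND true AND true = false
[7] false AND true = false
[8] false AND false = false
[root] false OR false OR false OR false OR false OR false OR false OR false = false
Overall: false → rejected

Rejected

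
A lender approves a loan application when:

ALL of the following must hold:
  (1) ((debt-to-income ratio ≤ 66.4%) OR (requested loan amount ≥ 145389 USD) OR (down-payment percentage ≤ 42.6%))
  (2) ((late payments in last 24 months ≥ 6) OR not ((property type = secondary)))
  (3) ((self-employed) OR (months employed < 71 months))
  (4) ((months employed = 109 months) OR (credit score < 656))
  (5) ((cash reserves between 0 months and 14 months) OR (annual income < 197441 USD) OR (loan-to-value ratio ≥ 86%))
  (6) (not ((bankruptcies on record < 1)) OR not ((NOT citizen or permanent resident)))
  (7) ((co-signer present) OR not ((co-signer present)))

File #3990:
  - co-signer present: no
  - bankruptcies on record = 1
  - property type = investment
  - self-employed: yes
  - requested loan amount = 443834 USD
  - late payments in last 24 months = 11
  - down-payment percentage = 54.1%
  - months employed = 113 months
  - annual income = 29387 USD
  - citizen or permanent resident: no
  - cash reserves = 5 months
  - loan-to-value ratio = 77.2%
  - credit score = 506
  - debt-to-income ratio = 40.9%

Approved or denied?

Atomic conditions:
  debt-to-income ratio ≤ 66.4%: 40.9 ≤ 66.4 is true
  requested loan amount ≥ 145389 USD: 443834 ≥ 145389 is true
  down-payment percentage ≤ 42.6%: 54.1 ≤ 42.6 is false
  late payments in last 24 months ≥ 6: 11 ≥ 6 is true
  property type = secondary: investment == secondary is false
  self-employed: yes → true
  months employed < 71 months: 113 < 71 is false
  months employed = 109 months: 113 == 109 is false
  credit score < 656: 506 < 656 is true
  cash reserves between 0 months and 14 months: 5 in [0, 14] is true
  annual income < 197441 USD: 29387 < 197441 is true
  loan-to-value ratio ≥ 86%: 77.2 ≥ 86 is false
  bankruptcies on record < 1: 1 < 1 is false
  NOT citizen or permanent resident: no → true
  co-signer present: no → false
Combine:
[1] true OR true OR false = true
[2.2] NOT false = true
[2] true OR true = true
[3] true OR false = true
[4] false OR true = true
[5] true OR true OR false = true
[6.1] NOT false = true
[6.2] NOT true = false
[6] true OR false = true
[7.2] NOT false = true
[7] false OR true = true
[root] true AND true AND true AND true AND true AND true AND true = true
Overall: true → approved

Approved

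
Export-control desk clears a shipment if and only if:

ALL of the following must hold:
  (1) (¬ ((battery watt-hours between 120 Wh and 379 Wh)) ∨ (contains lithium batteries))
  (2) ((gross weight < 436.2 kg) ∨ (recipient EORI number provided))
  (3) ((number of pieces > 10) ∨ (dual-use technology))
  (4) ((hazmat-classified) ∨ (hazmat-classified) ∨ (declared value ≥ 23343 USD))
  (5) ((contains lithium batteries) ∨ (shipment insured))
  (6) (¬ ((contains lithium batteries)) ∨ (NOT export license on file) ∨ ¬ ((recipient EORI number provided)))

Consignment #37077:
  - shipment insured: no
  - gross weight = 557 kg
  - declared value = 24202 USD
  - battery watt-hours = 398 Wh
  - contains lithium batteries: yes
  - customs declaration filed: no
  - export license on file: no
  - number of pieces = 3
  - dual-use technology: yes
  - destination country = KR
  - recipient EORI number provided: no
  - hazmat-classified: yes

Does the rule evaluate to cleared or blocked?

Atomic conditions:
  battery watt-hours between 120 Wh and 379 Wh: 398 in [120, 379] is false
  contains lithium batteries: yes → true
  gross weight < 436.2 kg: 557 < 436.2 is false
  recipient EORI number provided: no → false
  number of pieces > 10: 3 > 10 is false
  dual-use technology: yes → true
  hazmat-classified: yes → true
  declared value ≥ 23343 USD: 24202 ≥ 23343 is true
  shipment insured: no → false
  NOT export license on file: no → true
Combine:
[1.1] NOT false = true
[1] true OR true = true
[2] false OR false = false
[3] false OR true = true
[4] true OR true OR true = true
[5] true OR false = true
[6.1] NOT true = false
[6.3] NOT false = true
[6] false OR true OR true = true
[root] true AND false AND true AND true AND true AND true = false
Overall: false → blocked

Blocked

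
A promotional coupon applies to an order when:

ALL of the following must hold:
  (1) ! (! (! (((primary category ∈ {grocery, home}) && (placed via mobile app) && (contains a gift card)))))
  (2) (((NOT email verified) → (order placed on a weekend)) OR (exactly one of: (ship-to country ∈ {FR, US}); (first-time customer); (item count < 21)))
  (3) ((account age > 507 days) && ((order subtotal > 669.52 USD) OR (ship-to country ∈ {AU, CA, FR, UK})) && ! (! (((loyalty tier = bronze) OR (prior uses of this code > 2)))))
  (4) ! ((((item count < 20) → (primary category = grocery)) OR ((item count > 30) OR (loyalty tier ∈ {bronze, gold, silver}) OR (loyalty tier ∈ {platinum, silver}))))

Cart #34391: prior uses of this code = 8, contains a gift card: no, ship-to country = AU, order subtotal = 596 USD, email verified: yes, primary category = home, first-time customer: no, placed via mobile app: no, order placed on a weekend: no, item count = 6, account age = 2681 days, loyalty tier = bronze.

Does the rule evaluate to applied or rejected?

Rejected

Atomic conditions:
  primary category ∈ {grocery, home}: home is in the set → true
  placed via mobile app: no → false
  contains a gift card: no → false
  NOT email verified: yes → false
  order placed on a weekend: no → false
  ship-to country ∈ {FR, US}: AU is not in the set → false
  first-time customer: no → false
  item count < 21: 6 < 21 is true
  account age > 507 days: 2681 > 507 is true
  order subtotal > 669.52 USD: 596 > 669.52 is false
  ship-to country ∈ {AU, CA, FR, UK}: AU is in the set → true
  loyalty tier = bronze: bronze == bronze is true
  prior uses of this code > 2: 8 > 2 is true
  item count < 20: 6 < 20 is true
  primary category = grocery: home == grocery is false
  item count > 30: 6 > 30 is false
  loyalty tier ∈ {bronze, gold, silver}: bronze is in the set → true
  loyalty tier ∈ {platinum, silver}: bronze is not in the set → false
Combine:
[1.1.1.1] true AND false AND false = false
[1.1.1] NOT false = true
[1.1] NOT true = false
[1] NOT false = true
[2.1] false → false (antecedent false ⇒ implication holds) = true
[2.2] exactly-one(false, false, true) = true
[2] true OR true = true
[3.2] false OR true = true
[3.3.1.1] true OR true = true
[3.3.1] NOT true = false
[3.3] NOT false = true
[3] true AND true AND true = true
[4.1.1] true → false = false
[4.1.2] false OR true OR false = true
[4.1] false OR true = true
[4] NOT true = false
[root] true AND true AND true AND false = false
Overall: false → rejected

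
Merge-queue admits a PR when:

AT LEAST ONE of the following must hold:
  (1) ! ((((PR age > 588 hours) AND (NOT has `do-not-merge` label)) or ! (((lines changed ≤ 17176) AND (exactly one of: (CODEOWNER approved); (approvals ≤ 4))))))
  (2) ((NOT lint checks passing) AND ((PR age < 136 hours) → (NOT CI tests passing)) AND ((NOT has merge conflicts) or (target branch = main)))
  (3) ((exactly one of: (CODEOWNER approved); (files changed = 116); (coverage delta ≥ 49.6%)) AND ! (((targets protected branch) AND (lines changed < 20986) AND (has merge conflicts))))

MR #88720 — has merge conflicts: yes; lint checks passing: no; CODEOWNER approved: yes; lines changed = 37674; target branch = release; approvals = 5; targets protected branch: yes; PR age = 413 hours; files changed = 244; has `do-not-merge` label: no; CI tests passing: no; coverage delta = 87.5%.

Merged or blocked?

Blocked

Atomic conditions:
  PR age > 588 hours: 413 > 588 is false
  NOT has `do-not-merge` label: no → true
  lines changed ≤ 17176: 37674 ≤ 17176 is false
  CODEOWNER approved: yes → true
  approvals ≤ 4: 5 ≤ 4 is false
  NOT lint checks passing: no → true
  PR age < 136 hours: 413 < 136 is false
  NOT CI tests passing: no → true
  NOT has merge conflicts: yes → false
  target branch = main: release == main is false
  files changed = 116: 244 == 116 is false
  coverage delta ≥ 49.6%: 87.5 ≥ 49.6 is true
  targets protected branch: yes → true
  lines changed < 20986: 37674 < 20986 is false
  has merge conflicts: yes → true
Combine:
[1.1.1] false AND true = false
[1.1.2.1.2] exactly-one(true, false) = true
[1.1.2.1] false AND true = false
[1.1.2] NOT false = true
[1.1] false OR true = true
[1] NOT true = false
[2.2] false → true (antecedent false ⇒ implication holds) = true
[2.3] false OR false = false
[2] true AND true AND false = false
[3.1] exactly-one(true, false, true) = false
[3.2.1] true AND false AND true = false
[3.2] NOT false = true
[3] false AND true = false
[root] false OR false OR false = false
Overall: false → blocked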